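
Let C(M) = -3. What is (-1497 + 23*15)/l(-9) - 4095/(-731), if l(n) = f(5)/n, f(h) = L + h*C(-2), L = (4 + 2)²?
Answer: 2555001/5117 ≈ 499.32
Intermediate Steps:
L = 36 (L = 6² = 36)
f(h) = 36 - 3*h (f(h) = 36 + h*(-3) = 36 - 3*h)
l(n) = 21/n (l(n) = (36 - 3*5)/n = (36 - 15)/n = 21/n)
(-1497 + 23*15)/l(-9) - 4095/(-731) = (-1497 + 23*15)/((21/(-9))) - 4095/(-731) = (-1497 + 345)/((21*(-⅑))) - 4095*(-1/731) = -1152/(-7/3) + 4095/731 = -1152*(-3/7) + 4095/731 = 3456/7 + 4095/731 = 2555001/5117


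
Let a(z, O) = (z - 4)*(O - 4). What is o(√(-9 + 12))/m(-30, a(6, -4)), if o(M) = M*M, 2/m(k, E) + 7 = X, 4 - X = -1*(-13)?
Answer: -24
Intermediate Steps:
X = -9 (X = 4 - (-1)*(-13) = 4 - 1*13 = 4 - 13 = -9)
a(z, O) = (-4 + O)*(-4 + z) (a(z, O) = (-4 + z)*(-4 + O) = (-4 + O)*(-4 + z))
m(k, E) = -⅛ (m(k, E) = 2/(-7 - 9) = 2/(-16) = 2*(-1/16) = -⅛)
o(M) = M²
o(√(-9 + 12))/m(-30, a(6, -4)) = (√(-9 + 12))²/(-⅛) = (√3)²*(-8) = 3*(-8) = -24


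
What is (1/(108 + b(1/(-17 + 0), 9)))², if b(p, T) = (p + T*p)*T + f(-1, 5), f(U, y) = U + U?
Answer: 289/2930944 ≈ 9.8603e-5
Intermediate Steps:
f(U, y) = 2*U
b(p, T) = -2 + T*(p + T*p) (b(p, T) = (p + T*p)*T + 2*(-1) = T*(p + T*p) - 2 = -2 + T*(p + T*p))
(1/(108 + b(1/(-17 + 0), 9)))² = (1/(108 + (-2 + 9/(-17 + 0) + 9²/(-17 + 0))))² = (1/(108 + (-2 + 9/(-17) + 81/(-17))))² = (1/(108 + (-2 + 9*(-1/17) - 1/17*81)))² = (1/(108 + (-2 - 9/17 - 81/17)))² = (1/(108 - 124/17))² = (1/(1712/17))² = (17/1712)² = 289/2930944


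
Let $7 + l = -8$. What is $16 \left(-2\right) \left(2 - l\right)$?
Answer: $-544$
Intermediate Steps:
$l = -15$ ($l = -7 - 8 = -15$)
$16 \left(-2\right) \left(2 - l\right) = 16 \left(-2\right) \left(2 - -15\right) = - 32 \left(2 + 15\right) = \left(-32\right) 17 = -544$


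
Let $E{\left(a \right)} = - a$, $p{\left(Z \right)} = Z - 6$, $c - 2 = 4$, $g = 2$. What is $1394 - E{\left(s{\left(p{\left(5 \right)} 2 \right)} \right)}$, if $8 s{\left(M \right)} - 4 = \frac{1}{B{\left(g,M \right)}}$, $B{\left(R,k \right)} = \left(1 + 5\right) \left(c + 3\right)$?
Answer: $\frac{602425}{432} \approx 1394.5$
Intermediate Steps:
$c = 6$ ($c = 2 + 4 = 6$)
$p{\left(Z \right)} = -6 + Z$ ($p{\left(Z \right)} = Z - 6 = -6 + Z$)
$B{\left(R,k \right)} = 54$ ($B{\left(R,k \right)} = \left(1 + 5\right) \left(6 + 3\right) = 6 \cdot 9 = 54$)
$s{\left(M \right)} = \frac{217}{432}$ ($s{\left(M \right)} = \frac{1}{2} + \frac{1}{8 \cdot 54} = \frac{1}{2} + \frac{1}{8} \cdot \frac{1}{54} = \frac{1}{2} + \frac{1}{432} = \frac{217}{432}$)
$1394 - E{\left(s{\left(p{\left(5 \right)} 2 \right)} \right)} = 1394 - \left(-1\right) \frac{217}{432} = 1394 - - \frac{217}{432} = 1394 + \frac{217}{432} = \frac{602425}{432}$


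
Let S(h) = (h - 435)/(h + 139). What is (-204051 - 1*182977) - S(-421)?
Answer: -54571376/141 ≈ -3.8703e+5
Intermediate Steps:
S(h) = (-435 + h)/(139 + h)
(-204051 - 1*182977) - S(-421) = (-204051 - 1*182977) - (-435 - 421)/(139 - 421) = (-204051 - 182977) - (-856)/(-282) = -387028 - (-1)*(-856)/282 = -387028 - 1*428/141 = -387028 - 428/141 = -54571376/141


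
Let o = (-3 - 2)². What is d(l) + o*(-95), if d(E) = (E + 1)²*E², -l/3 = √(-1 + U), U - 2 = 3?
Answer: -1475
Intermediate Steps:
U = 5 (U = 2 + 3 = 5)
l = -6 (l = -3*√(-1 + 5) = -3*√4 = -3*2 = -6)
o = 25 (o = (-5)² = 25)
d(E) = E²*(1 + E)² (d(E) = (1 + E)²*E² = E²*(1 + E)²)
d(l) + o*(-95) = (-6)²*(1 - 6)² + 25*(-95) = 36*(-5)² - 2375 = 36*25 - 2375 = 900 - 2375 = -1475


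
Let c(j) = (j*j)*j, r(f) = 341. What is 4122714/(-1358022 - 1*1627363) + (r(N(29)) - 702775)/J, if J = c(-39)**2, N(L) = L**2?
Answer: -85851308886476/62158608538065 ≈ -1.3812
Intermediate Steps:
c(j) = j**3 (c(j) = j**2*j = j**3)
J = 3518743761 (J = ((-39)**3)**2 = (-59319)**2 = 3518743761)
4122714/(-1358022 - 1*1627363) + (r(N(29)) - 702775)/J = 4122714/(-1358022 - 1*1627363) + (341 - 702775)/3518743761 = 4122714/(-1358022 - 1627363) - 702434*1/3518743761 = 4122714/(-2985385) - 702434/3518743761 = 4122714*(-1/2985385) - 702434/3518743761 = -4122714/2985385 - 702434/3518743761 = -85851308886476/62158608538065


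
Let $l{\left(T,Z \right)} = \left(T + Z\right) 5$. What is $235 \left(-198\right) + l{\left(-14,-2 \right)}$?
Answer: $-46610$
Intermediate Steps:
$l{\left(T,Z \right)} = 5 T + 5 Z$
$235 \left(-198\right) + l{\left(-14,-2 \right)} = 235 \left(-198\right) + \left(5 \left(-14\right) + 5 \left(-2\right)\right) = -46530 - 80 = -46610$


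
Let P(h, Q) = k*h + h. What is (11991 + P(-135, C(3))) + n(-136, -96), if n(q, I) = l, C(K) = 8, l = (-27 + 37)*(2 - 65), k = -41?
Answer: 16761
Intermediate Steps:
l = -630 (l = 10*(-63) = -630)
n(q, I) = -630
P(h, Q) = -40*h (P(h, Q) = -41*h + h = -40*h)
(11991 + P(-135, C(3))) + n(-136, -96) = (11991 - 40*(-135)) - 630 = (11991 + 5400) - 630 = 17391 - 630 = 16761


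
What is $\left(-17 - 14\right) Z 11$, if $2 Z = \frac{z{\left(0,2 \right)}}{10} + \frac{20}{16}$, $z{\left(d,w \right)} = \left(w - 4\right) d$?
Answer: $- \frac{1705}{8} \approx -213.13$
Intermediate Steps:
$z{\left(d,w \right)} = d \left(-4 + w\right)$ ($z{\left(d,w \right)} = \left(-4 + w\right) d = d \left(-4 + w\right)$)
$Z = \frac{5}{8}$ ($Z = \frac{\frac{0 \left(-4 + 2\right)}{10} + \frac{20}{16}}{2} = \frac{0 \left(-2\right) \frac{1}{10} + 20 \cdot \frac{1}{16}}{2} = \frac{0 \cdot \frac{1}{10} + \frac{5}{4}}{2} = \frac{0 + \frac{5}{4}}{2} = \frac{1}{2} \cdot \frac{5}{4} = \frac{5}{8} \approx 0.625$)
$\left(-17 - 14\right) Z 11 = \left(-17 - 14\right) \frac{5}{8} \cdot 11 = \left(-31\right) \frac{5}{8} \cdot 11 = \left(- \frac{155}{8}\right) 11 = - \frac{1705}{8}$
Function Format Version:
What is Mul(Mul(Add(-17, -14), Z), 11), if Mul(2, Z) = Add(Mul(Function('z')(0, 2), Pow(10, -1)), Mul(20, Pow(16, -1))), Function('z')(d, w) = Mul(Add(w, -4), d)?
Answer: Rational(-1705, 8) ≈ -213.13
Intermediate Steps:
Function('z')(d, w) = Mul(d, Add(-4, w)) (Function('z')(d, w) = Mul(Add(-4, w), d) = Mul(d, Add(-4, w)))
Z = Rational(5, 8) (Z = Mul(Rational(1, 2), Add(Mul(Mul(0, Add(-4, 2)), Pow(10, -1)), Mul(20, Pow(16, -1)))) = Mul(Rational(1, 2), Add(Mul(Mul(0, -2), Rational(1, 10)), Mul(20, Rational(1, 16)))) = Mul(Rational(1, 2), Add(Mul(0, Rational(1, 10)), Rational(5, 4))) = Mul(Rational(1, 2), Add(0, Rational(5, 4))) = Mul(Rational(1, 2), Rational(5, 4)) = Rational(5, 8) ≈ 0.62500)
Mul(Mul(Add(-17, -14), Z), 11) = Mul(Mul(Add(-17, -14), Rational(5, 8)), 11) = Mul(Mul(-31, Rational(5, 8)), 11) = Mul(Rational(-155, 8), 11) = Rational(-1705, 8)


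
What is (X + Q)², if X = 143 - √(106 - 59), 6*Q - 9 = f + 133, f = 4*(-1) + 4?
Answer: 250423/9 - 1000*√47/3 ≈ 25540.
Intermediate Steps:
f = 0 (f = -4 + 4 = 0)
Q = 71/3 (Q = 3/2 + (0 + 133)/6 = 3/2 + (⅙)*133 = 3/2 + 133/6 = 71/3 ≈ 23.667)
X = 143 - √47 ≈ 136.14
(X + Q)² = ((143 - √47) + 71/3)² = (500/3 - √47)²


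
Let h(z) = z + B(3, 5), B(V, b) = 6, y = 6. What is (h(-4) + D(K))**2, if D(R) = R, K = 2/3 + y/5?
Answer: 3364/225 ≈ 14.951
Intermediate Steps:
K = 28/15 (K = 2/3 + 6/5 = 28/15 ≈ 1.8667)
h(z) = 6 + z (h(z) = z + 6 = 6 + z)
(h(-4) + D(K))**2 = ((6 - 4) + 28/15)**2 = (2 + 28/15)**2 = (58/15)**2 = 3364/225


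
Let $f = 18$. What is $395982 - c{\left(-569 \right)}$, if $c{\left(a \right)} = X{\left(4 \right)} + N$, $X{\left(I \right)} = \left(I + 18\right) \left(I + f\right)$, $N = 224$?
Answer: $395274$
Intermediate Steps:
$X{\left(I \right)} = \left(18 + I\right)^{2}$ ($X{\left(I \right)} = \left(I + 18\right) \left(I + 18\right) = \left(18 + I\right) \left(18 + I\right) = \left(18 + I\right)^{2}$)
$c{\left(a \right)} = 708$ ($c{\left(a \right)} = \left(324 + 4^{2} + 36 \cdot 4\right) + 224 = \left(324 + 16 + 144\right) + 224 = 484 + 224 = 708$)
$395982 - c{\left(-569 \right)} = 395982 - 708 = 395274$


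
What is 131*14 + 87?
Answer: 1921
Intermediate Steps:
131*14 + 87 = 1834 + 87 = 1921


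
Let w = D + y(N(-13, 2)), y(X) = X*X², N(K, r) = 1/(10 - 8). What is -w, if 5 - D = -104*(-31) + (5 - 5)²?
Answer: 25751/8 ≈ 3218.9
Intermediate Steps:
N(K, r) = ½ (N(K, r) = 1/2 = ½)
y(X) = X³
D = -3219 (D = 5 - (-104*(-31) + (5 - 5)²) = 5 - (3224 + 0²) = 5 - (3224 + 0) = 5 - 1*3224 = 5 - 3224 = -3219)
w = -25751/8 (w = -3219 + (½)³ = -3219 + ⅛ = -25751/8 ≈ -3218.9)
-w = -1*(-25751/8) = 25751/8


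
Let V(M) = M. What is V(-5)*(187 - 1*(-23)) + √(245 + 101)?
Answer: -1050 + √346 ≈ -1031.4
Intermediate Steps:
V(-5)*(187 - 1*(-23)) + √(245 + 101) = -5*(187 - 1*(-23)) + √(245 + 101) = -5*(187 + 23) + √346 = -5*210 + √346 = -1050 + √346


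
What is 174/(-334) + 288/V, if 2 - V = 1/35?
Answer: 559119/3841 ≈ 145.57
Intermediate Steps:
V = 69/35 (V = 2 - 1/35 = 69/35 ≈ 1.9714)
174/(-334) + 288/V = 174/(-334) + 288/(69/35) = 174*(-1/334) + 288*(35/69) = -87/167 + 3360/23 = 559119/3841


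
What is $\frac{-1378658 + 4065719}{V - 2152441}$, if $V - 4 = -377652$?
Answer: $- \frac{895687}{843363} \approx -1.062$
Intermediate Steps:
$V = -377648$ ($V = 4 - 377652 = -377648$)
$\frac{-1378658 + 4065719}{V - 2152441} = \frac{-1378658 + 4065719}{-377648 - 2152441} = \frac{2687061}{-2530089} = 2687061 \left(- \frac{1}{2530089}\right) = - \frac{895687}{843363}$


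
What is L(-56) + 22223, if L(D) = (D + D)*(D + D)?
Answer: 34767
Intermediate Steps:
L(D) = 4*D² (L(D) = (2*D)*(2*D) = 4*D²)
L(-56) + 22223 = 4*(-56)² + 22223 = 4*3136 + 22223 = 12544 + 22223 = 34767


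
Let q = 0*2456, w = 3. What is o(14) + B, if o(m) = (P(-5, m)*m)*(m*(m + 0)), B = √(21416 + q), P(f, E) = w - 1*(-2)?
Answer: 13720 + 2*√5354 ≈ 13866.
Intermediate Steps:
q = 0
P(f, E) = 5 (P(f, E) = 3 - 1*(-2) = 3 + 2 = 5)
B = 2*√5354 (B = √(21416 + 0) = √21416 = 2*√5354 ≈ 146.34)
o(m) = 5*m³ (o(m) = (5*m)*(m*(m + 0)) = (5*m)*(m*m) = (5*m)*m² = 5*m³)
o(14) + B = 5*14³ + 2*√5354 = 5*2744 + 2*√5354 = 13720 + 2*√5354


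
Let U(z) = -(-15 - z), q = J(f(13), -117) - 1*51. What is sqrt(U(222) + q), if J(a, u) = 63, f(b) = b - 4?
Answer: sqrt(249) ≈ 15.780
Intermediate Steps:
f(b) = -4 + b
q = 12 (q = 63 - 1*51 = 63 - 51 = 12)
U(z) = 15 + z
sqrt(U(222) + q) = sqrt((15 + 222) + 12) = sqrt(237 + 12) = sqrt(249)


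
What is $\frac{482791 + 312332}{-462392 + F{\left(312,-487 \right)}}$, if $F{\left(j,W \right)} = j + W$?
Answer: $- \frac{37863}{22027} \approx -1.7189$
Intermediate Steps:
$F{\left(j,W \right)} = W + j$
$\frac{482791 + 312332}{-462392 + F{\left(312,-487 \right)}} = \frac{482791 + 312332}{-462392 + \left(-487 + 312\right)} = \frac{795123}{-462392 - 175} = \frac{795123}{-462567} = 795123 \left(- \frac{1}{462567}\right) = - \frac{37863}{22027}$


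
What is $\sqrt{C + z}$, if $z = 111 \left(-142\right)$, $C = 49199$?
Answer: $\sqrt{33437} \approx 182.86$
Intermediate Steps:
$z = -15762$
$\sqrt{C + z} = \sqrt{49199 - 15762} = \sqrt{33437}$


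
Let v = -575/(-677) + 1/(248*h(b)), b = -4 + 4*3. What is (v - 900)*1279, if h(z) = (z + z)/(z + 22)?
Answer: -1544648613355/1343168 ≈ -1.1500e+6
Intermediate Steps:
b = 8 (b = -4 + 12 = 8)
h(z) = 2*z/(22 + z) (h(z) = (2*z)/(22 + z) = 2*z/(22 + z))
v = 1150955/1343168 (v = -575/(-677) + 1/(248*((2*8/(22 + 8)))) = -575*(-1/677) + 1/(248*((2*8/30))) = 575/677 + 1/(248*((2*8*(1/30)))) = 575/677 + 1/(248*(8/15)) = 575/677 + (1/248)*(15/8) = 575/677 + 15/1984 = 1150955/1343168 ≈ 0.85690)
(v - 900)*1279 = (1150955/1343168 - 900)*1279 = -1207700245/1343168*1279 = -1544648613355/1343168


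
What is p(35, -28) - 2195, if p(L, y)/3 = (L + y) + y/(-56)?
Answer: -4345/2 ≈ -2172.5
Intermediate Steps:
p(L, y) = 3*L + 165*y/56 (p(L, y) = 3*((L + y) + y/(-56)) = 3*((L + y) + y*(-1/56)) = 3*((L + y) - y/56) = 3*(L + 55*y/56) = 3*L + 165*y/56)
p(35, -28) - 2195 = (3*35 + (165/56)*(-28)) - 2195 = (105 - 165/2) - 2195 = 45/2 - 2195 = -4345/2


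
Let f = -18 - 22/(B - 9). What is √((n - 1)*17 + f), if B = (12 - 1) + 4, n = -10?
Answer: I*√1878/3 ≈ 14.445*I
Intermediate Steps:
B = 15 (B = 11 + 4 = 15)
f = -65/3 (f = -18 - 22/(15 - 9) = -18 - 22/6 = -18 - 22*⅙ = -18 - 11/3 = -65/3 ≈ -21.667)
√((n - 1)*17 + f) = √((-10 - 1)*17 - 65/3) = √(-11*17 - 65/3) = √(-187 - 65/3) = √(-626/3) = I*√1878/3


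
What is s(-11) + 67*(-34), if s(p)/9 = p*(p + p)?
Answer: -100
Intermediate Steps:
s(p) = 18*p**2 (s(p) = 9*(p*(p + p)) = 9*(p*(2*p)) = 9*(2*p**2) = 18*p**2)
s(-11) + 67*(-34) = 18*(-11)**2 + 67*(-34) = 18*121 - 2278 = 2178 - 2278 = -100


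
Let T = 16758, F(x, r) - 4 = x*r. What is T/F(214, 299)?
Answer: 931/3555 ≈ 0.26188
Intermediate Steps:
F(x, r) = 4 + r*x (F(x, r) = 4 + x*r = 4 + r*x)
T/F(214, 299) = 16758/(4 + 299*214) = 16758/(4 + 63986) = 16758/63990 = 16758*(1/63990) = 931/3555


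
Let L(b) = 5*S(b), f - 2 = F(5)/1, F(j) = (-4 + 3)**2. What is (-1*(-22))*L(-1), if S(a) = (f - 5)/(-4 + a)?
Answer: 44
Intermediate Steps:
F(j) = 1 (F(j) = (-1)**2 = 1)
f = 3 (f = 2 + 1/1 = 2 + 1*1 = 2 + 1 = 3)
S(a) = -2/(-4 + a) (S(a) = (3 - 5)/(-4 + a) = -2/(-4 + a))
L(b) = -10/(-4 + b) (L(b) = 5*(-2/(-4 + b)) = -10/(-4 + b))
(-1*(-22))*L(-1) = (-1*(-22))*(-10/(-4 - 1)) = 22*(-10/(-5)) = 22*(-10*(-1/5)) = 22*2 = 44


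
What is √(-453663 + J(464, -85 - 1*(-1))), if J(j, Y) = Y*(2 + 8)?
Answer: I*√454503 ≈ 674.17*I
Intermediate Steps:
J(j, Y) = 10*Y (J(j, Y) = Y*10 = 10*Y)
√(-453663 + J(464, -85 - 1*(-1))) = √(-453663 + 10*(-85 - 1*(-1))) = √(-453663 + 10*(-85 + 1)) = √(-453663 + 10*(-84)) = √(-453663 - 840) = √(-454503) = I*√454503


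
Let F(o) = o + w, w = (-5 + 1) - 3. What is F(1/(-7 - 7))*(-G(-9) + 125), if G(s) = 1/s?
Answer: -6193/7 ≈ -884.71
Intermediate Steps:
w = -7 (w = -4 - 3 = -7)
F(o) = -7 + o (F(o) = o - 7 = -7 + o)
F(1/(-7 - 7))*(-G(-9) + 125) = (-7 + 1/(-7 - 7))*(-1/(-9) + 125) = (-7 + 1/(-14))*(-1*(-1/9) + 125) = (-7 - 1/14)*(1/9 + 125) = -99/14*1126/9 = -6193/7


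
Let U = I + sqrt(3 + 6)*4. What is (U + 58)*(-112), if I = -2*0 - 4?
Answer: -7392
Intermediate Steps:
I = -4 (I = 0 - 4 = -4)
U = 8 (U = -4 + sqrt(3 + 6)*4 = -4 + sqrt(9)*4 = -4 + 3*4 = -4 + 12 = 8)
(U + 58)*(-112) = (8 + 58)*(-112) = 66*(-112) = -7392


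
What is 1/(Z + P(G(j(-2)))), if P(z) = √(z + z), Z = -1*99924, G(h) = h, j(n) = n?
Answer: -24981/2496201445 - I/4992402890 ≈ -1.0008e-5 - 2.003e-10*I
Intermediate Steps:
Z = -99924
P(z) = √2*√z (P(z) = √(2*z) = √2*√z)
1/(Z + P(G(j(-2)))) = 1/(-99924 + √2*√(-2)) = 1/(-99924 + √2*(I*√2)) = 1/(-99924 + 2*I) = (-99924 - 2*I)/9984805780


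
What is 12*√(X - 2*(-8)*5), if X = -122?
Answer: 12*I*√42 ≈ 77.769*I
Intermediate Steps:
12*√(X - 2*(-8)*5) = 12*√(-122 - 2*(-8)*5) = 12*√(-122 + 16*5) = 12*√(-122 + 80) = 12*√(-42) = 12*(I*√42) = 12*I*√42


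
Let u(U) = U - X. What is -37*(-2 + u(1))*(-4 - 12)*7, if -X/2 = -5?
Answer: -45584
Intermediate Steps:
X = 10 (X = -2*(-5) = 10)
u(U) = -10 + U (u(U) = U - 1*10 = U - 10 = -10 + U)
-37*(-2 + u(1))*(-4 - 12)*7 = -37*(-2 + (-10 + 1))*(-4 - 12)*7 = -37*(-2 - 9)*(-16)*7 = -(-407)*(-16)*7 = -37*176*7 = -6512*7 = -45584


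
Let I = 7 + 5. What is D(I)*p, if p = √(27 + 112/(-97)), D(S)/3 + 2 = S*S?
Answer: 426*√243179/97 ≈ 2165.7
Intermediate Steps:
I = 12
D(S) = -6 + 3*S² (D(S) = -6 + 3*(S*S) = -6 + 3*S²)
p = √243179/97 (p = √(27 + 112*(-1/97)) = √(27 - 112/97) = √(2507/97) = √243179/97 ≈ 5.0838)
D(I)*p = (-6 + 3*12²)*(√243179/97) = (-6 + 3*144)*(√243179/97) = (-6 + 432)*(√243179/97) = 426*(√243179/97) = 426*√243179/97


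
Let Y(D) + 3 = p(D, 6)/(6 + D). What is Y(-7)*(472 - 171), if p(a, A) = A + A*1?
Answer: -4515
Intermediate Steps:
p(a, A) = 2*A (p(a, A) = A + A = 2*A)
Y(D) = -3 + 12/(6 + D) (Y(D) = -3 + (2*6)/(6 + D) = -3 + 12/(6 + D))
Y(-7)*(472 - 171) = (3*(-2 - 1*(-7))/(6 - 7))*(472 - 171) = (3*(-2 + 7)/(-1))*301 = (3*(-1)*5)*301 = -15*301 = -4515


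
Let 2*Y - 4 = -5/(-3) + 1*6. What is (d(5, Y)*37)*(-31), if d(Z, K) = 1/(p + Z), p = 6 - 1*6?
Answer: -1147/5 ≈ -229.40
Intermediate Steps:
p = 0 (p = 6 - 6 = 0)
Y = 35/6 (Y = 2 + (-5/(-3) + 1*6)/2 = 2 + (-5*(-1/3) + 6)/2 = 2 + (5/3 + 6)/2 = 2 + (1/2)*(23/3) = 2 + 23/6 = 35/6 ≈ 5.8333)
d(Z, K) = 1/Z (d(Z, K) = 1/(0 + Z) = 1/Z)
(d(5, Y)*37)*(-31) = (37/5)*(-31) = -1147/5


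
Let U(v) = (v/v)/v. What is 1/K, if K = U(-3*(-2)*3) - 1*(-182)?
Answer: 18/3277 ≈ 0.0054928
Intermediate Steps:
U(v) = 1/v
K = 3277/18 (K = 1/(-3*(-2)*3) - 1*(-182) = 1/(6*3) + 182 = 1/18 + 182 = 3277/18 ≈ 182.06)
1/K = 1/(3277/18) = 18/3277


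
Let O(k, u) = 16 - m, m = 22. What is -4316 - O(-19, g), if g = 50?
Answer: -4310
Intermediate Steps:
O(k, u) = -6 (O(k, u) = 16 - 1*22 = 16 - 22 = -6)
-4316 - O(-19, g) = -4316 - 1*(-6) = -4316 + 6 = -4310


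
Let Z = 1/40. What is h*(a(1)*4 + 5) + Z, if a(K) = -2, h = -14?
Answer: 1681/40 ≈ 42.025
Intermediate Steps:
Z = 1/40 ≈ 0.025000
h*(a(1)*4 + 5) + Z = -14*(-2*4 + 5) + 1/40 = -14*(-8 + 5) + 1/40 = -14*(-3) + 1/40 = 42 + 1/40 = 1681/40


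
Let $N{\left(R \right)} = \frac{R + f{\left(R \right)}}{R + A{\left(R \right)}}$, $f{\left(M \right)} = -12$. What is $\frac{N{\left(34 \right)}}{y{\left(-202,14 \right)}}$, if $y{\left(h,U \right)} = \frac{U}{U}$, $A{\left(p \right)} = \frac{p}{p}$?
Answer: $\frac{22}{35} \approx 0.62857$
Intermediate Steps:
$A{\left(p \right)} = 1$
$N{\left(R \right)} = \frac{-12 + R}{1 + R}$ ($N{\left(R \right)} = \frac{R - 12}{R + 1} = \frac{-12 + R}{1 + R}$)
$y{\left(h,U \right)} = 1$
$\frac{N{\left(34 \right)}}{y{\left(-202,14 \right)}} = \frac{\frac{1}{1 + 34} \left(-12 + 34\right)}{1} = \frac{1}{35} \cdot 22 \cdot 1 = \frac{22}{35} \cdot 1 = \frac{22}{35}$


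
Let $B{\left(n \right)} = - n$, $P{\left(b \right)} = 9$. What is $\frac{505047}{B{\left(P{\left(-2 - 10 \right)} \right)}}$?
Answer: $- \frac{168349}{3} \approx -56116.0$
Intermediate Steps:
$\frac{505047}{B{\left(P{\left(-2 - 10 \right)} \right)}} = \frac{505047}{\left(-1\right) 9} = \frac{505047}{-9} = 505047 \left(- \frac{1}{9}\right) = - \frac{168349}{3}$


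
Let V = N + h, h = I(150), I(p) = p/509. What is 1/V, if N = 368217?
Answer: 509/187422603 ≈ 2.7158e-6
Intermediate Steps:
I(p) = p/509 (I(p) = p*(1/509) = p/509)
h = 150/509 (h = (1/509)*150 = 150/509 ≈ 0.29470)
V = 187422603/509 (V = 368217 + 150/509 = 187422603/509 ≈ 3.6822e+5)
1/V = 1/(187422603/509) = 509/187422603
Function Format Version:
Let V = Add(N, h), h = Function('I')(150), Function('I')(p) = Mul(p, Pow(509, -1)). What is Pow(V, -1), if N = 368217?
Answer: Rational(509, 187422603) ≈ 2.7158e-6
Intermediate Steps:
Function('I')(p) = Mul(Rational(1, 509), p) (Function('I')(p) = Mul(p, Rational(1, 509)) = Mul(Rational(1, 509), p))
h = Rational(150, 509) (h = Mul(Rational(1, 509), 150) = Rational(150, 509) ≈ 0.29470)
V = Rational(187422603, 509) (V = Add(368217, Rational(150, 509)) = Rational(187422603, 509) ≈ 3.6822e+5)
Pow(V, -1) = Pow(Rational(187422603, 509), -1) = Rational(509, 187422603)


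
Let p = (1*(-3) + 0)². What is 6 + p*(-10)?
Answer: -84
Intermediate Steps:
p = 9 (p = (-3 + 0)² = (-3)² = 9)
6 + p*(-10) = 6 + 9*(-10) = 6 - 90 = -84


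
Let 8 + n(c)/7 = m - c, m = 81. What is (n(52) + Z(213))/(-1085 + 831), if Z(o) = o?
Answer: -180/127 ≈ -1.4173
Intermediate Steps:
n(c) = 511 - 7*c (n(c) = -56 + 7*(81 - c) = -56 + (567 - 7*c) = 511 - 7*c)
(n(52) + Z(213))/(-1085 + 831) = ((511 - 7*52) + 213)/(-1085 + 831) = ((511 - 364) + 213)/(-254) = (147 + 213)*(-1/254) = 360*(-1/254) = -180/127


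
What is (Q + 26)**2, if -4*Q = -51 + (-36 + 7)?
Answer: 2116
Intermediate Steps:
Q = 20 (Q = -(-51 + (-36 + 7))/4 = -(-51 - 29)/4 = -1/4*(-80) = 20)
(Q + 26)**2 = (20 + 26)**2 = 46**2 = 2116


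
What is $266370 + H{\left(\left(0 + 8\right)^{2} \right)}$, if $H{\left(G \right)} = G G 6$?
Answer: $290946$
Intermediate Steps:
$H{\left(G \right)} = 6 G^{2}$ ($H{\left(G \right)} = G^{2} \cdot 6 = 6 G^{2}$)
$266370 + H{\left(\left(0 + 8\right)^{2} \right)} = 266370 + 6 \left(\left(0 + 8\right)^{2}\right)^{2} = 266370 + 6 \left(8^{2}\right)^{2} = 266370 + 6 \cdot 64^{2} = 266370 + 6 \cdot 4096 = 266370 + 24576 = 290946$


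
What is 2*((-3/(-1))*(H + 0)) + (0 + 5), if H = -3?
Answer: -13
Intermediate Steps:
2*((-3/(-1))*(H + 0)) + (0 + 5) = 2*((-3/(-1))*(-3 + 0)) + (0 + 5) = 2*(-3*(-1)*(-3)) + 5 = 2*(3*(-3)) + 5 = 2*(-9) + 5 = -18 + 5 = -13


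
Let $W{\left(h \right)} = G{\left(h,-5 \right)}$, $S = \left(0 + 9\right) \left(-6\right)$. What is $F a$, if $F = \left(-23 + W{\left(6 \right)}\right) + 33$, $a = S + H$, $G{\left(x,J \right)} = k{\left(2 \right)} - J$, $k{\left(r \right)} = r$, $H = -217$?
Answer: $-4607$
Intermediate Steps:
$S = -54$ ($S = 9 \left(-6\right) = -54$)
$G{\left(x,J \right)} = 2 - J$
$W{\left(h \right)} = 7$ ($W{\left(h \right)} = 2 - -5 = 2 + 5 = 7$)
$a = -271$ ($a = -54 - 217 = -271$)
$F = 17$ ($F = \left(-23 + 7\right) + 33 = -16 + 33 = 17$)
$F a = 17 \left(-271\right) = -4607$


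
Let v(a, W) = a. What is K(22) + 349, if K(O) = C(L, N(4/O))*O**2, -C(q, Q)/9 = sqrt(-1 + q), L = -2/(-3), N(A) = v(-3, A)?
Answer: 349 - 1452*I*sqrt(3) ≈ 349.0 - 2514.9*I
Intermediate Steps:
N(A) = -3
L = 2/3 (L = -2*(-1/3) = 2/3 ≈ 0.66667)
C(q, Q) = -9*sqrt(-1 + q)
K(O) = -3*I*sqrt(3)*O**2 (K(O) = (-9*sqrt(-1 + 2/3))*O**2 = (-3*I*sqrt(3))*O**2 = -3*I*sqrt(3)*O**2)
K(22) + 349 = -3*I*sqrt(3)*22**2 + 349 = -3*I*sqrt(3)*484 + 349 = -1452*I*sqrt(3) + 349 = 349 - 1452*I*sqrt(3)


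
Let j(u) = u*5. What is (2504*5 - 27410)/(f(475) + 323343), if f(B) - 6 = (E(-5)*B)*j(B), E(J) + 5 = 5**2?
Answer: -14890/22885849 ≈ -0.00065062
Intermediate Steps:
j(u) = 5*u
E(J) = 20 (E(J) = -5 + 5**2 = -5 + 25 = 20)
f(B) = 6 + 100*B**2 (f(B) = 6 + (20*B)*(5*B) = 6 + 100*B**2)
(2504*5 - 27410)/(f(475) + 323343) = (2504*5 - 27410)/((6 + 100*475**2) + 323343) = (12520 - 27410)/((6 + 100*225625) + 323343) = -14890/((6 + 22562500) + 323343) = -14890/(22562506 + 323343) = -14890/22885849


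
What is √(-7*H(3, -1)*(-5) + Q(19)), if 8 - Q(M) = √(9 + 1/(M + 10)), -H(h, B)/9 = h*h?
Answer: √(-2377507 - 29*√7598)/29 ≈ 53.198*I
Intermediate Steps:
H(h, B) = -9*h² (H(h, B) = -9*h*h = -9*h²)
Q(M) = 8 - √(9 + 1/(10 + M)) (Q(M) = 8 - √(9 + 1/(M + 10)) = 8 - √(9 + 1/(10 + M)))
√(-7*H(3, -1)*(-5) + Q(19)) = √(-(-63)*3²*(-5) + (8 - √((91 + 9*19)/(10 + 19)))) = √(-(-63)*9*(-5) + (8 - √((91 + 171)/29))) = √(-7*(-81)*(-5) + (8 - √((1/29)*262))) = √(567*(-5) + (8 - √(262/29))) = √(-2835 + (8 - √7598/29)) = √(-2827 - √7598/29)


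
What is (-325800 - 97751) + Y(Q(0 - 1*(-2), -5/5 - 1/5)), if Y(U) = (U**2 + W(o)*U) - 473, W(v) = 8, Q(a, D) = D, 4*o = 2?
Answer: -10600804/25 ≈ -4.2403e+5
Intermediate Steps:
o = 1/2 (o = (1/4)*2 = 1/2 ≈ 0.50000)
Y(U) = -473 + U**2 + 8*U (Y(U) = (U**2 + 8*U) - 473 = -473 + U**2 + 8*U)
(-325800 - 97751) + Y(Q(0 - 1*(-2), -5/5 - 1/5)) = (-325800 - 97751) + (-473 + (-5/5 - 1/5)**2 + 8*(-5/5 - 1/5)) = -423551 + (-473 + (-5*1/5 - 1*1/5)**2 + 8*(-5*1/5 - 1*1/5)) = -423551 + (-473 + (-1 - 1/5)**2 + 8*(-1 - 1/5)) = -423551 + (-473 + (-6/5)**2 + 8*(-6/5)) = -423551 + (-473 + 36/25 - 48/5) = -423551 - 12029/25 = -10600804/25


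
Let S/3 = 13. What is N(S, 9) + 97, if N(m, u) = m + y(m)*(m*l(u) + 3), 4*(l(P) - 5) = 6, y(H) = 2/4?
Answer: 1057/4 ≈ 264.25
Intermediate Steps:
S = 39 (S = 3*13 = 39)
y(H) = 1/2 (y(H) = 2*(1/4) = 1/2)
l(P) = 13/2 (l(P) = 5 + (1/4)*6 = 5 + 3/2 = 13/2)
N(m, u) = 3/2 + 17*m/4 (N(m, u) = m + (m*(13/2) + 3)/2 = m + (13*m/2 + 3)/2 = m + (3 + 13*m/2)/2 = m + (3/2 + 13*m/4) = 3/2 + 17*m/4)
N(S, 9) + 97 = (3/2 + (17/4)*39) + 97 = (3/2 + 663/4) + 97 = 669/4 + 97 = 1057/4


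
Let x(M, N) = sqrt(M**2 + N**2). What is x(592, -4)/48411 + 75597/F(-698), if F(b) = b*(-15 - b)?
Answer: -75597/476734 + 4*sqrt(21905)/48411 ≈ -0.14634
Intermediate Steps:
x(592, -4)/48411 + 75597/F(-698) = sqrt(592**2 + (-4)**2)/48411 + 75597/((-1*(-698)*(15 - 698))) = sqrt(350464 + 16)*(1/48411) + 75597/((-1*(-698)*(-683))) = sqrt(350480)*(1/48411) + 75597/(-476734) = (4*sqrt(21905))*(1/48411) + 75597*(-1/476734) = 4*sqrt(21905)/48411 - 75597/476734 = -75597/476734 + 4*sqrt(21905)/48411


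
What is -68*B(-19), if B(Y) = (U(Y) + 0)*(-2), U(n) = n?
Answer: -2584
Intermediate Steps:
B(Y) = -2*Y (B(Y) = (Y + 0)*(-2) = Y*(-2) = -2*Y)
-68*B(-19) = -(-136)*(-19) = -68*38 = -2584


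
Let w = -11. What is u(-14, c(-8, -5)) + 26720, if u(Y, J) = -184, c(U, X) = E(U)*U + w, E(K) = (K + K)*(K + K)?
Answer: 26536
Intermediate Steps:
E(K) = 4*K² (E(K) = (2*K)*(2*K) = 4*K²)
c(U, X) = -11 + 4*U³ (c(U, X) = (4*U²)*U - 11 = 4*U³ - 11 = -11 + 4*U³)
u(-14, c(-8, -5)) + 26720 = -184 + 26720 = 26536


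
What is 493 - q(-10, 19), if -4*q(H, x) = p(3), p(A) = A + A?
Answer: 989/2 ≈ 494.50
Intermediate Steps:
p(A) = 2*A
q(H, x) = -3/2
493 - q(-10, 19) = 493 - 1*(-3/2) = 493 + 3/2 = 989/2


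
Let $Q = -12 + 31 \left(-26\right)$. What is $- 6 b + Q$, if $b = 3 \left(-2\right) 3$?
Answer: $-710$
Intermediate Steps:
$Q = -818$ ($Q = -12 - 806 = -818$)
$b = -18$ ($b = \left(-6\right) 3 = -18$)
$- 6 b + Q = \left(-6\right) \left(-18\right) - 818 = 108 - 818 = -710$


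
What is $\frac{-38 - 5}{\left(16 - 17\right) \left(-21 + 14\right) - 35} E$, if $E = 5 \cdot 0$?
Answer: $0$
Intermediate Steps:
$E = 0$
$\frac{-38 - 5}{\left(16 - 17\right) \left(-21 + 14\right) - 35} E = \frac{-38 - 5}{\left(16 - 17\right) \left(-21 + 14\right) - 35} \cdot 0 = \frac{-38 - 5}{\left(-1\right) \left(-7\right) - 35} \cdot 0 = - \frac{43}{7 - 35} \cdot 0 = - \frac{43}{-28} \cdot 0 = \left(-43\right) \left(- \frac{1}{28}\right) 0 = \frac{43}{28} \cdot 0 = 0$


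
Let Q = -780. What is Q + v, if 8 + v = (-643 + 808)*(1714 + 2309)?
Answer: 663007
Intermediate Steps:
v = 663787 (v = -8 + (-643 + 808)*(1714 + 2309) = -8 + 165*4023 = -8 + 663795 = 663787)
Q + v = -780 + 663787 = 663007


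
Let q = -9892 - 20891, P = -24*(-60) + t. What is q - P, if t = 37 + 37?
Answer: -32297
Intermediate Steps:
t = 74
P = 1514 (P = -24*(-60) + 74 = 1440 + 74 = 1514)
q = -30783
q - P = -30783 - 1*1514 = -30783 - 1514 = -32297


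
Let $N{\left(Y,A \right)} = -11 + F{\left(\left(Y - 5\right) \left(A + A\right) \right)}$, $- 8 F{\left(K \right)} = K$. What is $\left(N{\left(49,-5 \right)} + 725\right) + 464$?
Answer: $1233$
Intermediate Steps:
$F{\left(K \right)} = - \frac{K}{8}$
$N{\left(Y,A \right)} = -11 - \frac{A \left(-5 + Y\right)}{4}$ ($N{\left(Y,A \right)} = -11 - \frac{\left(Y - 5\right) \left(A + A\right)}{8} = -11 - \frac{\left(-5 + Y\right) 2 A}{8} = -11 - \frac{2 A \left(-5 + Y\right)}{8} = -11 - \frac{A \left(-5 + Y\right)}{4}$)
$\left(N{\left(49,-5 \right)} + 725\right) + 464 = \left(\left(-11 - - \frac{5 \left(-5 + 49\right)}{4}\right) + 725\right) + 464 = \left(\left(-11 - \left(- \frac{5}{4}\right) 44\right) + 725\right) + 464 = \left(\left(-11 + 55\right) + 725\right) + 464 = \left(44 + 725\right) + 464 = 769 + 464 = 1233$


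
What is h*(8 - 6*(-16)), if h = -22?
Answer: -2288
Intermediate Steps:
h*(8 - 6*(-16)) = -22*(8 - 6*(-16)) = -22*(8 + 96) = -22*104 = -2288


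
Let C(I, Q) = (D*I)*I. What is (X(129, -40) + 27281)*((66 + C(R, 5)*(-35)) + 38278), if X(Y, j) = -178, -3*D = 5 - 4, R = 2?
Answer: 3121506716/3 ≈ 1.0405e+9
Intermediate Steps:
D = -⅓ (D = -(5 - 4)/3 = -⅓*1 = -⅓ ≈ -0.33333)
C(I, Q) = -I²/3 (C(I, Q) = (-I/3)*I = -I²/3)
(X(129, -40) + 27281)*((66 + C(R, 5)*(-35)) + 38278) = (-178 + 27281)*((66 - ⅓*2²*(-35)) + 38278) = 27103*((66 - ⅓*4*(-35)) + 38278) = 27103*((66 - 4/3*(-35)) + 38278) = 27103*((66 + 140/3) + 38278) = 27103*(338/3 + 38278) = 27103*(115172/3) = 3121506716/3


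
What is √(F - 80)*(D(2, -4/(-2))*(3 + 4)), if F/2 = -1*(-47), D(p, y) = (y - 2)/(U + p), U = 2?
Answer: 0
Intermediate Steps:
D(p, y) = (-2 + y)/(2 + p) (D(p, y) = (y - 2)/(2 + p) = (-2 + y)/(2 + p))
F = 94 (F = 2*(-1*(-47)) = 2*47 = 94)
√(F - 80)*(D(2, -4/(-2))*(3 + 4)) = √(94 - 80)*(((-2 - 4/(-2))/(2 + 2))*(3 + 4)) = √14*(((-2 - 4*(-½))/4)*7) = √14*(((-2 + 2)/4)*7) = √14*(((¼)*0)*7) = √14*(0*7) = √14*0 = 0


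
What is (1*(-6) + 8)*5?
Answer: 10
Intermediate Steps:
(1*(-6) + 8)*5 = (-6 + 8)*5 = 2*5 = 10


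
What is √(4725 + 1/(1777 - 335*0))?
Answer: √14920271302/1777 ≈ 68.739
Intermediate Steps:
√(4725 + 1/(1777 - 335*0)) = √(4725 + 1/(1777 + 0)) = √(4725 + 1/1777) = √(8396326/1777) = √14920271302/1777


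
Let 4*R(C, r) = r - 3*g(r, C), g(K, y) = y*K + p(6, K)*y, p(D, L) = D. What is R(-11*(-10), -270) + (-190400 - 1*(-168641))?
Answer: -93/2 ≈ -46.500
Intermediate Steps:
g(K, y) = 6*y + K*y (g(K, y) = y*K + 6*y = K*y + 6*y = 6*y + K*y)
R(C, r) = r/4 - 3*C*(6 + r)/4 (R(C, r) = (r - 3*C*(6 + r))/4 = r/4 - 3*C*(6 + r)/4)
R(-11*(-10), -270) + (-190400 - 1*(-168641)) = ((¼)*(-270) - 3*(-11*(-10))*(6 - 270)/4) + (-190400 - 1*(-168641)) = (-135/2 - ¾*110*(-264)) + (-190400 + 168641) = (-135/2 + 21780) - 21759 = 43425/2 - 21759 = -93/2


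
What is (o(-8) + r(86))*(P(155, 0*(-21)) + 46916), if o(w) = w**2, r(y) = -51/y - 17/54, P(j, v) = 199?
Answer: 127821250/43 ≈ 2.9726e+6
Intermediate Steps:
r(y) = -17/54 - 51/y (r(y) = -51/y - 17*1/54 = -51/y - 17/54 = -17/54 - 51/y)
(o(-8) + r(86))*(P(155, 0*(-21)) + 46916) = ((-8)**2 + (-17/54 - 51/86))*(199 + 46916) = (64 + (-17/54 - 51*1/86))*47115 = (64 + (-17/54 - 51/86))*47115 = (64 - 1054/1161)*47115 = (73250/1161)*47115 = 127821250/43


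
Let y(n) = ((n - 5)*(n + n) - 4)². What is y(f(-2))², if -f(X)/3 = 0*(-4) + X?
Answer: 4096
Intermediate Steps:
f(X) = -3*X (f(X) = -3*(0*(-4) + X) = -3*(0 + X) = -3*X)
y(n) = (-4 + 2*n*(-5 + n))² (y(n) = ((-5 + n)*(2*n) - 4)² = (2*n*(-5 + n) - 4)² = (-4 + 2*n*(-5 + n))²)
y(f(-2))² = (4*(2 - (-3*(-2))² + 5*(-3*(-2)))²)² = (4*(2 - 1*6² + 5*6)²)² = (4*(2 - 1*36 + 30)²)² = (4*(2 - 36 + 30)²)² = (4*(-4)²)² = (4*16)² = 64² = 4096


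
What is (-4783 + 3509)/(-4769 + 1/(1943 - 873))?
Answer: 1363180/5102829 ≈ 0.26714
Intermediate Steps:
(-4783 + 3509)/(-4769 + 1/(1943 - 873)) = -1274/(-4769 + 1/1070) = -1274/(-5102829/1070) = -1274*(-1070/5102829) = 1363180/5102829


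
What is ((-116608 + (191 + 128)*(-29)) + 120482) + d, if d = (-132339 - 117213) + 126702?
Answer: -128227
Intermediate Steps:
d = -122850 (d = -249552 + 126702 = -122850)
((-116608 + (191 + 128)*(-29)) + 120482) + d = ((-116608 + (191 + 128)*(-29)) + 120482) - 122850 = ((-116608 + 319*(-29)) + 120482) - 122850 = ((-116608 - 9251) + 120482) - 122850 = (-125859 + 120482) - 122850 = -5377 - 122850 = -128227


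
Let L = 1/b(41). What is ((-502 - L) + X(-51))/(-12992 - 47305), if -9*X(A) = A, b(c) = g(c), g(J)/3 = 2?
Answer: 331/40198 ≈ 0.0082342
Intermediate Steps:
g(J) = 6 (g(J) = 3*2 = 6)
b(c) = 6
X(A) = -A/9
L = ⅙ (L = 1/6 = ⅙ ≈ 0.16667)
((-502 - L) + X(-51))/(-12992 - 47305) = ((-502 - 1*⅙) - ⅑*(-51))/(-12992 - 47305) = ((-502 - ⅙) + 17/3)/(-60297) = (-3013/6 + 17/3)*(-1/60297) = -993/2*(-1/60297) = 331/40198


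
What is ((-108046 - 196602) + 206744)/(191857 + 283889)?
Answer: -48952/237873 ≈ -0.20579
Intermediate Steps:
((-108046 - 196602) + 206744)/(191857 + 283889) = (-304648 + 206744)/475746 = -97904*1/475746 = -48952/237873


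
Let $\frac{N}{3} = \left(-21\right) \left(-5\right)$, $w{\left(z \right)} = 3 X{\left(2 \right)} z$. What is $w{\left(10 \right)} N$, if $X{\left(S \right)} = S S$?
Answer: $37800$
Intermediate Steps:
$X{\left(S \right)} = S^{2}$
$w{\left(z \right)} = 12 z$ ($w{\left(z \right)} = 3 \cdot 2^{2} z = 3 \cdot 4 z = 12 z$)
$N = 315$ ($N = 3 \left(\left(-21\right) \left(-5\right)\right) = 3 \cdot 105 = 315$)
$w{\left(10 \right)} N = 12 \cdot 10 \cdot 315 = 120 \cdot 315 = 37800$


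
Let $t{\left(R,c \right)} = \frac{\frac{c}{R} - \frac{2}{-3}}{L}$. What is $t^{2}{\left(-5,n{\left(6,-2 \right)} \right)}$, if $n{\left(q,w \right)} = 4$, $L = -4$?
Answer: $\frac{1}{900} \approx 0.0011111$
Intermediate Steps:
$t{\left(R,c \right)} = - \frac{1}{6} - \frac{c}{4 R}$ ($t{\left(R,c \right)} = \frac{\frac{c}{R} - \frac{2}{-3}}{-4} = \left(\frac{c}{R} - - \frac{2}{3}\right) \left(- \frac{1}{4}\right) = \left(\frac{c}{R} + \frac{2}{3}\right) \left(- \frac{1}{4}\right) = \left(\frac{2}{3} + \frac{c}{R}\right) \left(- \frac{1}{4}\right) = - \frac{1}{6} - \frac{c}{4 R}$)
$t^{2}{\left(-5,n{\left(6,-2 \right)} \right)} = \left(\frac{\left(- \frac{1}{4}\right) 4 - - \frac{5}{6}}{-5}\right)^{2} = \left(- \frac{-1 + \frac{5}{6}}{5}\right)^{2} = \left(\left(- \frac{1}{5}\right) \left(- \frac{1}{6}\right)\right)^{2} = \left(\frac{1}{30}\right)^{2} = \frac{1}{900}$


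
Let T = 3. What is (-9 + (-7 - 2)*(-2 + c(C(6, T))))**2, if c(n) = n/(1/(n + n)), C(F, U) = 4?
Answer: 77841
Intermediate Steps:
c(n) = 2*n**2 (c(n) = n/(1/(2*n)) = n/((1/(2*n))) = n*(2*n) = 2*n**2)
(-9 + (-7 - 2)*(-2 + c(C(6, T))))**2 = (-9 + (-7 - 2)*(-2 + 2*4**2))**2 = (-9 - 9*(-2 + 2*16))**2 = (-9 - 9*(-2 + 32))**2 = (-9 - 9*30)**2 = (-9 - 270)**2 = (-279)**2 = 77841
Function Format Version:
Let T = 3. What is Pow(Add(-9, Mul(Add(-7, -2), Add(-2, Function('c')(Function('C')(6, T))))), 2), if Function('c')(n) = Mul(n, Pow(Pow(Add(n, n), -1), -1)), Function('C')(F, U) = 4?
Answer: 77841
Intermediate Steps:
Function('c')(n) = Mul(2, Pow(n, 2)) (Function('c')(n) = Mul(n, Pow(Pow(Mul(2, n), -1), -1)) = Mul(n, Pow(Mul(Rational(1, 2), Pow(n, -1)), -1)) = Mul(n, Mul(2, n)) = Mul(2, Pow(n, 2)))
Pow(Add(-9, Mul(Add(-7, -2), Add(-2, Function('c')(Function('C')(6, T))))), 2) = Pow(Add(-9, Mul(Add(-7, -2), Add(-2, Mul(2, Pow(4, 2))))), 2) = Pow(Add(-9, Mul(-9, Add(-2, Mul(2, 16)))), 2) = Pow(Add(-9, Mul(-9, Add(-2, 32))), 2) = Pow(Add(-9, Mul(-9, 30)), 2) = Pow(Add(-9, -270), 2) = Pow(-279, 2) = 77841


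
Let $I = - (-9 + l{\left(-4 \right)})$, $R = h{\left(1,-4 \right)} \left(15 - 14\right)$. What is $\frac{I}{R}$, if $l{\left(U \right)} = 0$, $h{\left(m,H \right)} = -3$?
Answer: $-3$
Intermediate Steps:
$R = -3$ ($R = - 3 \left(15 - 14\right) = \left(-3\right) 1 = -3$)
$I = 9$ ($I = - (-9 + 0) = \left(-1\right) \left(-9\right) = 9$)
$\frac{I}{R} = \frac{9}{-3} = 9 \left(- \frac{1}{3}\right) = -3$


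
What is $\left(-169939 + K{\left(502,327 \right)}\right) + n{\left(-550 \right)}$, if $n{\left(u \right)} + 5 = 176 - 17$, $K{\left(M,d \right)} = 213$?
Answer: $-169572$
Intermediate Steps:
$n{\left(u \right)} = 154$ ($n{\left(u \right)} = -5 + \left(176 - 17\right) = -5 + 159 = 154$)
$\left(-169939 + K{\left(502,327 \right)}\right) + n{\left(-550 \right)} = \left(-169939 + 213\right) + 154 = -169726 + 154 = -169572$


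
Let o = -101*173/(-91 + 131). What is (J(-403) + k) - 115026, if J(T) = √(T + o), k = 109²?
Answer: -103145 + I*√335930/20 ≈ -1.0315e+5 + 28.98*I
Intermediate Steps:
k = 11881
o = -17473/40 (o = -101/(40*(1/173)) = -101/40/173 = -101*173/40 = -17473/40 ≈ -436.83)
J(T) = √(-17473/40 + T) (J(T) = √(T - 17473/40) = √(-17473/40 + T))
(J(-403) + k) - 115026 = (√(-174730 + 400*(-403))/20 + 11881) - 115026 = (√(-174730 - 161200)/20 + 11881) - 115026 = (√(-335930)/20 + 11881) - 115026 = ((I*√335930)/20 + 11881) - 115026 = (I*√335930/20 + 11881) - 115026 = (11881 + I*√335930/20) - 115026 = -103145 + I*√335930/20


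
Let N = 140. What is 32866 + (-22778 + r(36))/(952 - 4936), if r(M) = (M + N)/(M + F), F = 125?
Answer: 10542354133/320712 ≈ 32872.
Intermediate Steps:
r(M) = (140 + M)/(125 + M) (r(M) = (M + 140)/(M + 125) = (140 + M)/(125 + M))
32866 + (-22778 + r(36))/(952 - 4936) = 32866 + (-22778 + (140 + 36)/(125 + 36))/(952 - 4936) = 32866 + (-22778 + 176/161)/(-3984) = 32866 + (-22778 + (1/161)*176)*(-1/3984) = 32866 + (-22778 + 176/161)*(-1/3984) = 32866 - 3667082/161*(-1/3984) = 32866 + 1833541/320712 = 10542354133/320712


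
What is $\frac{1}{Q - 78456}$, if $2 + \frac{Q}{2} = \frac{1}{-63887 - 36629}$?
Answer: $- \frac{50258}{3943242681} \approx -1.2745 \cdot 10^{-5}$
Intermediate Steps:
$Q = - \frac{201033}{50258}$ ($Q = -4 + \frac{2}{-63887 - 36629} = -4 + \frac{2}{-100516} = -4 + 2 \left(- \frac{1}{100516}\right) = -4 - \frac{1}{50258} = - \frac{201033}{50258} \approx -4.0$)
$\frac{1}{Q - 78456} = \frac{1}{- \frac{201033}{50258} - 78456} = \frac{1}{- \frac{3943242681}{50258}} = - \frac{50258}{3943242681}$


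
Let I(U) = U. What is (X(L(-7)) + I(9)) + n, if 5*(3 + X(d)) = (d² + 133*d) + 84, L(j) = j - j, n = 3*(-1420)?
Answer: -21186/5 ≈ -4237.2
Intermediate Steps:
n = -4260
L(j) = 0
X(d) = 69/5 + d²/5 + 133*d/5 (X(d) = -3 + ((d² + 133*d) + 84)/5 = -3 + (84 + d² + 133*d)/5 = -3 + (84/5 + d²/5 + 133*d/5) = 69/5 + d²/5 + 133*d/5)
(X(L(-7)) + I(9)) + n = ((69/5 + (⅕)*0² + (133/5)*0) + 9) - 4260 = ((69/5 + (⅕)*0 + 0) + 9) - 4260 = ((69/5 + 0 + 0) + 9) - 4260 = (69/5 + 9) - 4260 = 114/5 - 4260 = -21186/5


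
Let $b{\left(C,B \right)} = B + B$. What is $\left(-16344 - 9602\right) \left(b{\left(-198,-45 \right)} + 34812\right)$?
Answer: $-900897012$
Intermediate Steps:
$b{\left(C,B \right)} = 2 B$
$\left(-16344 - 9602\right) \left(b{\left(-198,-45 \right)} + 34812\right) = \left(-16344 - 9602\right) \left(2 \left(-45\right) + 34812\right) = - 25946 \left(-90 + 34812\right) = \left(-25946\right) 34722 = -900897012$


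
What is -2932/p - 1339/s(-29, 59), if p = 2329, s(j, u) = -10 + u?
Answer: -3262199/114121 ≈ -28.585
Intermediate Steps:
-2932/p - 1339/s(-29, 59) = -2932/2329 - 1339/(-10 + 59) = -2932*1/2329 - 1339/49 = -2932/2329 - 1339*1/49 = -2932/2329 - 1339/49 = -3262199/114121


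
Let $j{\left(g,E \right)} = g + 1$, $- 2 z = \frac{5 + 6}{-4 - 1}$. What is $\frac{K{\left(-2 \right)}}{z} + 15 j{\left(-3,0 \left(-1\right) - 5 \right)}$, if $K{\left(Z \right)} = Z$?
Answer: $- \frac{350}{11} \approx -31.818$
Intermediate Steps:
$z = \frac{11}{10}$ ($z = - \frac{\left(5 + 6\right) \frac{1}{-4 - 1}}{2} = - \frac{11 \frac{1}{-5}}{2} = - \frac{11 \left(- \frac{1}{5}\right)}{2} = \left(- \frac{1}{2}\right) \left(- \frac{11}{5}\right) = \frac{11}{10} \approx 1.1$)
$j{\left(g,E \right)} = 1 + g$
$\frac{K{\left(-2 \right)}}{z} + 15 j{\left(-3,0 \left(-1\right) - 5 \right)} = - \frac{2}{\frac{11}{10}} + 15 \left(1 - 3\right) = \left(-2\right) \frac{10}{11} + 15 \left(-2\right) = - \frac{20}{11} - 30 = - \frac{350}{11}$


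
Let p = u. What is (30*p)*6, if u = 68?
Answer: 12240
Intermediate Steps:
p = 68
(30*p)*6 = (30*68)*6 = 2040*6 = 12240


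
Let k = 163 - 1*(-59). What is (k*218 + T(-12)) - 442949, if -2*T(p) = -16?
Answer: -394545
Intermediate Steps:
k = 222 (k = 163 + 59 = 222)
T(p) = 8 (T(p) = -½*(-16) = 8)
(k*218 + T(-12)) - 442949 = (222*218 + 8) - 442949 = (48396 + 8) - 442949 = 48404 - 442949 = -394545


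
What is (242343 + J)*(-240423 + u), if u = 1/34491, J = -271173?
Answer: 79690249340120/11497 ≈ 6.9314e+9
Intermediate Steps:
u = 1/34491 ≈ 2.8993e-5
(242343 + J)*(-240423 + u) = (242343 - 271173)*(-240423 + 1/34491) = -28830*(-8292429692/34491) = 79690249340120/11497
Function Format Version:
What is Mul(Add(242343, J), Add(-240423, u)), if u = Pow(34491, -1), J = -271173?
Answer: Rational(79690249340120, 11497) ≈ 6.9314e+9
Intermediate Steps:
u = Rational(1, 34491) ≈ 2.8993e-5
Mul(Add(242343, J), Add(-240423, u)) = Mul(Add(242343, -271173), Add(-240423, Rational(1, 34491))) = Mul(-28830, Rational(-8292429692, 34491)) = Rational(79690249340120, 11497)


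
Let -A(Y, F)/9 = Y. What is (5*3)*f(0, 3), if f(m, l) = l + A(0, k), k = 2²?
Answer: 45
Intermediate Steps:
k = 4
A(Y, F) = -9*Y
f(m, l) = l (f(m, l) = l - 9*0 = l + 0 = l)
(5*3)*f(0, 3) = (5*3)*3 = 15*3 = 45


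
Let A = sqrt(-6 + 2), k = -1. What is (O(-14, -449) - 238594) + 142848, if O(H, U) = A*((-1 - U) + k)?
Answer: -95746 + 894*I ≈ -95746.0 + 894.0*I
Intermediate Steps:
A = 2*I (A = sqrt(-4) = 2*I ≈ 2.0*I)
O(H, U) = 2*I*(-2 - U) (O(H, U) = (2*I)*((-1 - U) - 1) = (2*I)*(-2 - U) = 2*I*(-2 - U))
(O(-14, -449) - 238594) + 142848 = (2*I*(-2 - 1*(-449)) - 238594) + 142848 = (2*I*(-2 + 449) - 238594) + 142848 = (2*I*447 - 238594) + 142848 = (894*I - 238594) + 142848 = (-238594 + 894*I) + 142848 = -95746 + 894*I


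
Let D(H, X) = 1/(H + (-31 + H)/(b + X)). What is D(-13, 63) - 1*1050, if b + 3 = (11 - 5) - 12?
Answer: -391677/373 ≈ -1050.1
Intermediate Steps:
b = -9 (b = -3 + ((11 - 5) - 12) = -3 + (6 - 12) = -3 - 6 = -9)
D(H, X) = 1/(H + (-31 + H)/(-9 + X))
D(-13, 63) - 1*1050 = (-9 + 63)/(-31 - 8*(-13) - 13*63) - 1*1050 = 54/(-31 + 104 - 819) - 1050 = 54/(-746) - 1050 = -1/746*54 - 1050 = -27/373 - 1050 = -391677/373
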